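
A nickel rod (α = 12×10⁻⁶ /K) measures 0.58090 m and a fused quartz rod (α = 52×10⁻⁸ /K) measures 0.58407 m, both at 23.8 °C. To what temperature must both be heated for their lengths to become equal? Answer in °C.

L₁(1 + α₁ΔT) = L₂(1 + α₂ΔT) ⇒ ΔT = (L₂ − L₁)/(α₁L₁ − α₂L₂)
L₂ − L₁ = 0.58407 − 0.58090 = 3.17×10⁻³ m
α₁L₁ − α₂L₂ = 12×10⁻⁶×0.58090 − 52×10⁻⁸×0.58407 = 6.6670836×10⁻⁶ m/K
ΔT = 3.17×10⁻³ / 6.6670836×10⁻⁶ = 475.470 K
T = 23.8 + 475.470 = 499.270 °C

T = 499.3 °C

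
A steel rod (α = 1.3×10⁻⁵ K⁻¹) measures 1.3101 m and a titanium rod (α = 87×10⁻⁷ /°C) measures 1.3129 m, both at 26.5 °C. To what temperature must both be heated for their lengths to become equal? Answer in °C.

T = 525.7 °C

Equal length when α₁L₁ΔT − α₂L₂ΔT = L₂ − L₁ = 2.80×10⁻³ m
α₁L₁ = 1.70313×10⁻⁵, α₂L₂ = 1.142223×10⁻⁵ → Δ(αL) = 5.60907×10⁻⁶ m/K
ΔT = 2.80×10⁻³ / 5.60907×10⁻⁶ = 499.191 K, so T = 26.5 + 499.191 = 525.691 °C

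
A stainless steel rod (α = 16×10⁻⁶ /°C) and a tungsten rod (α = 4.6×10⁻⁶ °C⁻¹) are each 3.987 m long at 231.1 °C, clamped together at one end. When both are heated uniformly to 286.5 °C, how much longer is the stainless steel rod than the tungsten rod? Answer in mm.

ΔT = 55.4 K
stainless steel: ΔL = 16×10⁻⁶ × 3.987 m × 55.4 = 3.5341×10⁻³ m = 3.5341 mm
tungsten: ΔL = 4.6×10⁻⁶ × 3.987 m × 55.4 = 1.0160×10⁻³ m = 1.0160 mm
difference = 3.5341 − 1.0160 = 2.5181 mm

2.52 mm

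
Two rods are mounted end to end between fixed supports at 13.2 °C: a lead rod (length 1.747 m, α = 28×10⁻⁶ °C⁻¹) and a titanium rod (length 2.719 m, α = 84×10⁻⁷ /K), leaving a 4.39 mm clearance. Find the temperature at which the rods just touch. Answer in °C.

T = 74.4 °C

Gap closes when ΔL₁ + ΔL₂ = 4.39 mm = 4.39×10⁻³ m
(α₁L₁ + α₂L₂)ΔT = g
α₁L₁ + α₂L₂ = 28×10⁻⁶×1.747 + 84×10⁻⁷×2.719 = 7.17556×10⁻⁵ m/K
ΔT = 4.39×10⁻³ / 7.17556×10⁻⁵ = 61.180 K
T = 13.2 + 61.180 = 74.380 °C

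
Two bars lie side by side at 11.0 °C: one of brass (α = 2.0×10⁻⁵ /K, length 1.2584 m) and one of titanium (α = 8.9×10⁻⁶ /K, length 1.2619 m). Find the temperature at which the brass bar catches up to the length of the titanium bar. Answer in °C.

T = 262.1 °C

L₁(1 + α₁ΔT) = L₂(1 + α₂ΔT) ⇒ ΔT = (L₂ − L₁)/(α₁L₁ − α₂L₂)
L₂ − L₁ = 1.2619 − 1.2584 = 3.50×10⁻³ m
α₁L₁ − α₂L₂ = 2.0×10⁻⁵×1.2584 − 8.9×10⁻⁶×1.2619 = 1.393709×10⁻⁵ m/K
ΔT = 3.50×10⁻³ / 1.393709×10⁻⁵ = 251.128 K
T = 11.0 + 251.128 = 262.128 °C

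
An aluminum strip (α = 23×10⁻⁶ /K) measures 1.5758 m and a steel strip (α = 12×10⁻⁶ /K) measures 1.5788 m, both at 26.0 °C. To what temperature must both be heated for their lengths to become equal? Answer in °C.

L₁(1 + α₁ΔT) = L₂(1 + α₂ΔT) ⇒ ΔT = (L₂ − L₁)/(α₁L₁ − α₂L₂)
L₂ − L₁ = 1.5788 − 1.5758 = 3.00×10⁻³ m
α₁L₁ − α₂L₂ = 23×10⁻⁶×1.5758 − 12×10⁻⁶×1.5788 = 1.72978×10⁻⁵ m/K
ΔT = 3.00×10⁻³ / 1.72978×10⁻⁵ = 173.432 K
T = 26.0 + 173.432 = 199.432 °C

T = 199.4 °C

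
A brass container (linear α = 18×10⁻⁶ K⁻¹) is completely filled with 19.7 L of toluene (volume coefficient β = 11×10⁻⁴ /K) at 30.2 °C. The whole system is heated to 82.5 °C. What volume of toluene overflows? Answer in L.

The container also expands: β_container ≈ 3α = 5.4×10⁻⁵ /K
Net overflow = V₀(β_liq − 3α_cont)ΔT
β − 3α = 1.10×10⁻³ − 5.4×10⁻⁵ = 1.046×10⁻³ /K; ΔT = 52.3 K
ΔV = 19.7 × 1.046×10⁻³ × 52.3 = 1.08 L

1.08 L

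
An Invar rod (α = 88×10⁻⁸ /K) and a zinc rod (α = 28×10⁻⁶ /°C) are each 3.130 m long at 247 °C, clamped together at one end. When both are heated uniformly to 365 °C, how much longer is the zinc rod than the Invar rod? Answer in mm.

10.0 mm

ΔT = 118 K
Invar: ΔL = 88×10⁻⁸ × 3.130 m × 118 = 3.2502×10⁻⁴ m = 0.32502 mm
zinc: ΔL = 28×10⁻⁶ × 3.130 m × 118 = 1.0342×10⁻² m = 10.342 mm
difference = 10.342 − 0.32502 = 10.01698 mm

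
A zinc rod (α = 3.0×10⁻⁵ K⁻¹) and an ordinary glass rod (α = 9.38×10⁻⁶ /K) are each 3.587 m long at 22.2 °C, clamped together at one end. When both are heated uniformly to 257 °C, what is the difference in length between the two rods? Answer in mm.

ΔT = 234.8 K
zinc: ΔL = 3.0×10⁻⁵ × 3.587 m × 234.8 = 2.5267×10⁻² m = 25.267 mm
ordinary glass: ΔL = 9.38×10⁻⁶ × 3.587 m × 234.8 = 7.9001×10⁻³ m = 7.9001 mm
difference = 25.267 − 7.9001 = 17.3669 mm

17.4 mm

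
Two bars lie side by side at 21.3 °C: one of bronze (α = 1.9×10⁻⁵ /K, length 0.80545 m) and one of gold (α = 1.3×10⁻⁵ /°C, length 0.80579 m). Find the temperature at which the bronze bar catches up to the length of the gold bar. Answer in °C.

L₁(1 + α₁ΔT) = L₂(1 + α₂ΔT) ⇒ ΔT = (L₂ − L₁)/(α₁L₁ − α₂L₂)
L₂ − L₁ = 0.80579 − 0.80545 = 3.40×10⁻⁴ m
α₁L₁ − α₂L₂ = 1.9×10⁻⁵×0.80545 − 1.3×10⁻⁵×0.80579 = 4.82828×10⁻⁶ m/K
ΔT = 3.40×10⁻⁴ / 4.82828×10⁻⁶ = 70.4185 K
T = 21.3 + 70.4185 = 91.7185 °C

T = 91.72 °C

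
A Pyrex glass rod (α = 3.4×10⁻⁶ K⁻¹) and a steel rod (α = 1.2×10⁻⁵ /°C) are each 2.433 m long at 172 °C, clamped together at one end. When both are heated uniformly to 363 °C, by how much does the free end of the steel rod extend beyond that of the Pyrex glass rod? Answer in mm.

ΔT = 191 K
Pyrex glass: ΔL = 3.4×10⁻⁶ × 2.433 m × 191 = 1.5800×10⁻³ m = 1.5800 mm
steel: ΔL = 1.2×10⁻⁵ × 2.433 m × 191 = 5.5764×10⁻³ m = 5.5764 mm
difference = 5.5764 − 1.5800 = 3.9964 mm

4.00 mm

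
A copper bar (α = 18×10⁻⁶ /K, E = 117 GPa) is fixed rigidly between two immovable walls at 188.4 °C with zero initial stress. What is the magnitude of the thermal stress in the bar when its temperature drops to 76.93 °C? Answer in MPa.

Fully constrained: the free strain ε = αΔT is blocked, so σ = Eε = EαΔT.
|ΔT| = 111.47 K
σ = 117×10⁹ × 18×10⁻⁶ × 111.47 = 2.35×10⁸ Pa

σ = 235 MPa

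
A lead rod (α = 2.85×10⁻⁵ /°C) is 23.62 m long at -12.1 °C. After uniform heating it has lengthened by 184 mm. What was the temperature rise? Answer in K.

ΔT = 273 K

ΔL = αL₀ΔT ⇒ ΔT = ΔL / (αL₀)
ΔT = 184×10⁻³ m / (2.85×10⁻⁵ × 23.62 m) = 273.33 K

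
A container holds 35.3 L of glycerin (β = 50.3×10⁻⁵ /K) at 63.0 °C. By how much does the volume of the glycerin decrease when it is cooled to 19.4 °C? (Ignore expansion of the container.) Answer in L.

|ΔT| = |19.4 − 63.0| = 43.6 K
ΔV = βV₀ΔT = (50.3×10⁻⁵)(35.3)(43.6) = 0.774 L

ΔV = 0.774 L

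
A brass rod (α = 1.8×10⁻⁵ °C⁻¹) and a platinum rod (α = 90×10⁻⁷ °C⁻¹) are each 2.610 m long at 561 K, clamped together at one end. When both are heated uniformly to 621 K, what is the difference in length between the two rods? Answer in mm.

1.41 mm

ΔT = 60 K
brass: ΔL = 1.8×10⁻⁵ × 2.610 m × 60 = 2.8188×10⁻³ m = 2.8188 mm
platinum: ΔL = 90×10⁻⁷ × 2.610 m × 60 = 1.4094×10⁻³ m = 1.4094 mm
difference = 2.8188 − 1.4094 = 1.4094 mm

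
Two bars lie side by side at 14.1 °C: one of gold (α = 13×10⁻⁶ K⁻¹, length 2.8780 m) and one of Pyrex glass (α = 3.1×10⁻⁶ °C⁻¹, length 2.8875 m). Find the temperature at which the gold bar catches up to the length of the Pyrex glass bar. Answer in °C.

L₁(1 + α₁ΔT) = L₂(1 + α₂ΔT) ⇒ ΔT = (L₂ − L₁)/(α₁L₁ − α₂L₂)
L₂ − L₁ = 2.8875 − 2.8780 = 9.50×10⁻³ m
α₁L₁ − α₂L₂ = 13×10⁻⁶×2.8780 − 3.1×10⁻⁶×2.8875 = 2.846275×10⁻⁵ m/K
ΔT = 9.50×10⁻³ / 2.846275×10⁻⁵ = 333.770 K
T = 14.1 + 333.770 = 347.870 °C

T = 347.9 °C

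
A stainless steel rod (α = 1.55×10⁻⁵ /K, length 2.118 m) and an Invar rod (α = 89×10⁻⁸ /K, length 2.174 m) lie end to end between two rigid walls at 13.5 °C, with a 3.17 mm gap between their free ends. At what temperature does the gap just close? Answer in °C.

T = 105 °C

Gap closes when ΔL₁ + ΔL₂ = 3.17 mm = 3.17×10⁻³ m
(α₁L₁ + α₂L₂)ΔT = g
α₁L₁ + α₂L₂ = 1.55×10⁻⁵×2.118 + 89×10⁻⁸×2.174 = 3.476386×10⁻⁵ m/K
ΔT = 3.17×10⁻³ / 3.476386×10⁻⁵ = 91.19 K
T = 13.5 + 91.19 = 104.69 °C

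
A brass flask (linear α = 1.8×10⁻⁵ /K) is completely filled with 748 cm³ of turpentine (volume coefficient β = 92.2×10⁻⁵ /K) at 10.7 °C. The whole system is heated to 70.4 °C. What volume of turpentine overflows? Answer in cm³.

38.8 cm³

The flask also expands: β_container ≈ 3α = 5.4×10⁻⁵ /K
Net overflow = V₀(β_liq − 3α_cont)ΔT
β − 3α = 9.22×10⁻⁴ − 5.4×10⁻⁵ = 8.68×10⁻⁴ /K; ΔT = 59.7 K
ΔV = 748 × 8.68×10⁻⁴ × 59.7 = 38.8 cm³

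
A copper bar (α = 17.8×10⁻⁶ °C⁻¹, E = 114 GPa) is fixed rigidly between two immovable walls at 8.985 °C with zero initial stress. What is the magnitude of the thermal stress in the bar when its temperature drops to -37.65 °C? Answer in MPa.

Fully constrained: the free strain ε = αΔT is blocked, so σ = Eε = EαΔT.
|ΔT| = 46.635 K
σ = 114×10⁹ × 17.8×10⁻⁶ × 46.635 = 9.46×10⁷ Pa

σ = 94.6 MPa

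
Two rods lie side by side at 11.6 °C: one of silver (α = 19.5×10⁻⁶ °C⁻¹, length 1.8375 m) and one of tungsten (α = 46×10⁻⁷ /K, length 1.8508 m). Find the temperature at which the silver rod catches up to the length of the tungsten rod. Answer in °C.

Equal length when α₁L₁ΔT − α₂L₂ΔT = L₂ − L₁ = 1.33×10⁻² m
α₁L₁ = 3.583125×10⁻⁵, α₂L₂ = 8.51368×10⁻⁶ → Δ(αL) = 2.731757×10⁻⁵ m/K
ΔT = 1.33×10⁻² / 2.731757×10⁻⁵ = 486.866 K, so T = 11.6 + 486.866 = 498.466 °C

T = 498.5 °C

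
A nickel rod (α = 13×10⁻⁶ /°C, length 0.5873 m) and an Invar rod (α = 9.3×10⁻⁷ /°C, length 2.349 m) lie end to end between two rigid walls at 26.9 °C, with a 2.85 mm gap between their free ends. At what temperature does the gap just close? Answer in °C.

Gap closes when ΔL₁ + ΔL₂ = 2.85 mm = 2.85×10⁻³ m
(α₁L₁ + α₂L₂)ΔT = g
α₁L₁ + α₂L₂ = 13×10⁻⁶×0.5873 + 9.3×10⁻⁷×2.349 = 9.81947×10⁻⁶ m/K
ΔT = 2.85×10⁻³ / 9.81947×10⁻⁶ = 290.24 K
T = 26.9 + 290.24 = 317.14 °C

T = 317 °C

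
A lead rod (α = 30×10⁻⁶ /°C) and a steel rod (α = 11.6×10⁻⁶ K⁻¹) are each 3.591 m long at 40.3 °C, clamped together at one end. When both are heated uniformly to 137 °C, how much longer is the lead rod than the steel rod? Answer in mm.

6.39 mm

ΔT = 96.7 K
lead: ΔL = 30×10⁻⁶ × 3.591 m × 96.7 = 1.0417×10⁻² m = 10.417 mm
steel: ΔL = 11.6×10⁻⁶ × 3.591 m × 96.7 = 4.0281×10⁻³ m = 4.0281 mm
difference = 10.417 − 4.0281 = 6.3889 mm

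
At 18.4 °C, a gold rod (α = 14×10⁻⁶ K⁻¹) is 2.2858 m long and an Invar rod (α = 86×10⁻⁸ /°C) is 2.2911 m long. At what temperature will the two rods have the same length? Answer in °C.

Equal length when α₁L₁ΔT − α₂L₂ΔT = L₂ − L₁ = 5.30×10⁻³ m
α₁L₁ = 3.20012×10⁻⁵, α₂L₂ = 1.970346×10⁻⁶ → Δ(αL) = 3.0030854×10⁻⁵ m/K
ΔT = 5.30×10⁻³ / 3.0030854×10⁻⁵ = 176.485 K, so T = 18.4 + 176.485 = 194.885 °C

T = 194.9 °C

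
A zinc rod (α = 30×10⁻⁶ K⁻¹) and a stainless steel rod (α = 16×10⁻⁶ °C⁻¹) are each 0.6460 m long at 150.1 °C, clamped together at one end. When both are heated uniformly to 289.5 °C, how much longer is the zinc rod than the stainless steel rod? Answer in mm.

ΔT = 139.4 K
zinc: ΔL = 30×10⁻⁶ × 0.6460 m × 139.4 = 2.7016×10⁻³ m = 2.7016 mm
stainless steel: ΔL = 16×10⁻⁶ × 0.6460 m × 139.4 = 1.4408×10⁻³ m = 1.4408 mm
difference = 2.7016 − 1.4408 = 1.2608 mm

1.26 mm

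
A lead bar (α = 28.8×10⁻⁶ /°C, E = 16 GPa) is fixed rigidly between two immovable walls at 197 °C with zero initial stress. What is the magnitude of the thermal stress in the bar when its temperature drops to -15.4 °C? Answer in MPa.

Fully constrained: the free strain ε = αΔT is blocked, so σ = Eε = EαΔT.
|ΔT| = 212.4 K
σ = 16.0×10⁹ × 28.8×10⁻⁶ × 212.4 = 9.79×10⁷ Pa

σ = 97.9 MPa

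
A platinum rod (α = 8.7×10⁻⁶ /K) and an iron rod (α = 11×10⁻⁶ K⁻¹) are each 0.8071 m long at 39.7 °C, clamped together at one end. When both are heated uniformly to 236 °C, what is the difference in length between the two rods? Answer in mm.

ΔT = 196.3 K
platinum: ΔL = 8.7×10⁻⁶ × 0.8071 m × 196.3 = 1.3784×10⁻³ m = 1.3784 mm
iron: ΔL = 11×10⁻⁶ × 0.8071 m × 196.3 = 1.7428×10⁻³ m = 1.7428 mm
difference = 1.7428 − 1.3784 = 0.3644 mm

0.364 mm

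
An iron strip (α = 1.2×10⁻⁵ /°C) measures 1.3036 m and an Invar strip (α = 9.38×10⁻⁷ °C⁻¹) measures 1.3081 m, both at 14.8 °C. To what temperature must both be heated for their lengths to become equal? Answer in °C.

Equal length when α₁L₁ΔT − α₂L₂ΔT = L₂ − L₁ = 4.50×10⁻³ m
α₁L₁ = 1.56432×10⁻⁵, α₂L₂ = 1.2269978×10⁻⁶ → Δ(αL) = 1.44162022×10⁻⁵ m/K
ΔT = 4.50×10⁻³ / 1.44162022×10⁻⁵ = 312.149 K, so T = 14.8 + 312.149 = 326.949 °C

T = 326.9 °C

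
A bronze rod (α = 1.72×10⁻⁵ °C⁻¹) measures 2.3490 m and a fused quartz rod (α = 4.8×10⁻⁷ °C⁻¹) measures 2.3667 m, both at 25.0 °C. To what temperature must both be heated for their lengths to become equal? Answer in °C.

T = 475.8 °C

L₁(1 + α₁ΔT) = L₂(1 + α₂ΔT) ⇒ ΔT = (L₂ − L₁)/(α₁L₁ − α₂L₂)
L₂ − L₁ = 2.3667 − 2.3490 = 1.77×10⁻² m
α₁L₁ − α₂L₂ = 1.72×10⁻⁵×2.3490 − 4.8×10⁻⁷×2.3667 = 3.9266784×10⁻⁵ m/K
ΔT = 1.77×10⁻² / 3.9266784×10⁻⁵ = 450.763 K
T = 25.0 + 450.763 = 475.763 °C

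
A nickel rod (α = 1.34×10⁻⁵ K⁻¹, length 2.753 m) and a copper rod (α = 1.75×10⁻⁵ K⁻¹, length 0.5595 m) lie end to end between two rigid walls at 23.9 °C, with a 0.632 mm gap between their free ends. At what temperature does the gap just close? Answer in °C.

T = 37.4 °C

Gap closes when ΔL₁ + ΔL₂ = 0.632 mm = 6.32×10⁻⁴ m
(α₁L₁ + α₂L₂)ΔT = g
α₁L₁ + α₂L₂ = 1.34×10⁻⁵×2.753 + 1.75×10⁻⁵×0.5595 = 4.668145×10⁻⁵ m/K
ΔT = 6.32×10⁻⁴ / 4.668145×10⁻⁵ = 13.539 K
T = 23.9 + 13.539 = 37.439 °C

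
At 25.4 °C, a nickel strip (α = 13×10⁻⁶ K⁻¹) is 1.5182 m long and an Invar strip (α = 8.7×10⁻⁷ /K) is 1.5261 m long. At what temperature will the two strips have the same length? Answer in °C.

T = 454.5 °C

Equal length when α₁L₁ΔT − α₂L₂ΔT = L₂ − L₁ = 7.90×10⁻³ m
α₁L₁ = 1.97366×10⁻⁵, α₂L₂ = 1.327707×10⁻⁶ → Δ(αL) = 1.8408893×10⁻⁵ m/K
ΔT = 7.90×10⁻³ / 1.8408893×10⁻⁵ = 429.140 K, so T = 25.4 + 429.140 = 454.540 °C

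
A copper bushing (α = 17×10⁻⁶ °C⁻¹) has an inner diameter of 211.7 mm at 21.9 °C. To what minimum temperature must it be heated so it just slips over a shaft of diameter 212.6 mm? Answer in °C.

T = 272 °C

Required Δd = 212.6 − 211.7 = 0.9 mm
Δd = αd₀ΔT ⇒ ΔT = Δd/(αd₀) = 0.9 / (17×10⁻⁶ × 211.7) = 250.08 K
T_min = 21.9 + 250.08 = 271.98 °C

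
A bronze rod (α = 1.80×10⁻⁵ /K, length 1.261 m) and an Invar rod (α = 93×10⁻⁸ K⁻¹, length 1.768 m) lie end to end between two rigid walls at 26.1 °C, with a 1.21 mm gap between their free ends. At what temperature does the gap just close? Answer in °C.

T = 75.8 °C

Gap closes when ΔL₁ + ΔL₂ = 1.21 mm = 1.21×10⁻³ m
(α₁L₁ + α₂L₂)ΔT = g
α₁L₁ + α₂L₂ = 1.80×10⁻⁵×1.261 + 93×10⁻⁸×1.768 = 2.434224×10⁻⁵ m/K
ΔT = 1.21×10⁻³ / 2.434224×10⁻⁵ = 49.708 K
T = 26.1 + 49.708 = 75.808 °C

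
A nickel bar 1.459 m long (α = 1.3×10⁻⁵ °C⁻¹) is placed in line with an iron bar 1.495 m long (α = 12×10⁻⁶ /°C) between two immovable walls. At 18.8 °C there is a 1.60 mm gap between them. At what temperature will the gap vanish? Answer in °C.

T = 62.2 °C

Gap closes when ΔL₁ + ΔL₂ = 1.60 mm = 1.60×10⁻³ m
(α₁L₁ + α₂L₂)ΔT = g
α₁L₁ + α₂L₂ = 1.3×10⁻⁵×1.459 + 12×10⁻⁶×1.495 = 3.6907×10⁻⁵ m/K
ΔT = 1.60×10⁻³ / 3.6907×10⁻⁵ = 43.352 K
T = 18.8 + 43.352 = 62.152 °C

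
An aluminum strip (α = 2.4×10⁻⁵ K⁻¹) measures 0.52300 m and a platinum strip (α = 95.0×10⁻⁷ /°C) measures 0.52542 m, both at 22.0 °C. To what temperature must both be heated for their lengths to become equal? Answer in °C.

T = 342.1 °C

Equal length when α₁L₁ΔT − α₂L₂ΔT = L₂ − L₁ = 2.42×10⁻³ m
α₁L₁ = 1.2552×10⁻⁵, α₂L₂ = 4.99149×10⁻⁶ → Δ(αL) = 7.56051×10⁻⁶ m/K
ΔT = 2.42×10⁻³ / 7.56051×10⁻⁶ = 320.084 K, so T = 22.0 + 320.084 = 342.084 °C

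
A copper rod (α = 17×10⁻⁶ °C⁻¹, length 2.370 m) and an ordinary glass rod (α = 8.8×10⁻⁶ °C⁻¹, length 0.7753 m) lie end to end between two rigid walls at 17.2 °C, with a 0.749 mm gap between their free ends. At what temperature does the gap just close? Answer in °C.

T = 33.1 °C

Gap closes when ΔL₁ + ΔL₂ = 0.749 mm = 7.49×10⁻⁴ m
(α₁L₁ + α₂L₂)ΔT = g
α₁L₁ + α₂L₂ = 17×10⁻⁶×2.370 + 8.8×10⁻⁶×0.7753 = 4.711264×10⁻⁵ m/K
ΔT = 7.49×10⁻⁴ / 4.711264×10⁻⁵ = 15.898 K
T = 17.2 + 15.898 = 33.098 °C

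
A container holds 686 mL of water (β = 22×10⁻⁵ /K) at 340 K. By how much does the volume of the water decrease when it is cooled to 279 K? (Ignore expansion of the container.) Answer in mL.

ΔV = 9.21 mL

|ΔT| = |279 − 340| = 61 K
ΔV = βV₀ΔT = (22×10⁻⁵)(686)(61) = 9.21 mL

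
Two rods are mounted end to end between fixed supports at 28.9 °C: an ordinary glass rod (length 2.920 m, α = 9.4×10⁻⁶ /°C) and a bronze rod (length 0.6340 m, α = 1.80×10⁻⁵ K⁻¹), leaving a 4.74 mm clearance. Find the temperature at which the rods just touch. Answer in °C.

α₁L₁ = 2.7448×10⁻⁵ m/K, α₂L₂ = 1.1412×10⁻⁵ m/K → total 3.886×10⁻⁵ m/K
ΔT = g/(α₁L₁+α₂L₂) = 4.74×10⁻³ / 3.886×10⁻⁵ = 121.98 K
T = 28.9 + 121.98 = 150.88 °C

T = 151 °C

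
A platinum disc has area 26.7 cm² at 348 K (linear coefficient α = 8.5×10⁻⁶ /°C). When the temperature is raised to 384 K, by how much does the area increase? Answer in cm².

Area coefficient ≈ 2α; |ΔT| = 36 K
ΔA = 2αA₀ΔT = 2(8.5×10⁻⁶)(26.7)(36) = 0.0163 cm²

ΔA = 0.0163 cm²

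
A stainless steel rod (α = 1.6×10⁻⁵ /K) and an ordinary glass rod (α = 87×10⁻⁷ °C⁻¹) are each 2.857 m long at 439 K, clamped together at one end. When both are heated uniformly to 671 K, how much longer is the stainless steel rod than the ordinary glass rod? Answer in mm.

4.84 mm

ΔT = 232 K
stainless steel: ΔL = 1.6×10⁻⁵ × 2.857 m × 232 = 1.0605×10⁻² m = 10.605 mm
ordinary glass: ΔL = 87×10⁻⁷ × 2.857 m × 232 = 5.7666×10⁻³ m = 5.7666 mm
difference = 10.605 − 5.7666 = 4.8384 mm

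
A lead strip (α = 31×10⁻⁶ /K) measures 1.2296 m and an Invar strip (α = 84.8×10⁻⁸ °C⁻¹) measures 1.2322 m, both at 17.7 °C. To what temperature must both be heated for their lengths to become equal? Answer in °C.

T = 87.83 °C

Equal length when α₁L₁ΔT − α₂L₂ΔT = L₂ − L₁ = 2.60×10⁻³ m
α₁L₁ = 3.81176×10⁻⁵, α₂L₂ = 1.0449056×10⁻⁶ → Δ(αL) = 3.70726944×10⁻⁵ m/K
ΔT = 2.60×10⁻³ / 3.70726944×10⁻⁵ = 70.1325 K, so T = 17.7 + 70.1325 = 87.8325 °C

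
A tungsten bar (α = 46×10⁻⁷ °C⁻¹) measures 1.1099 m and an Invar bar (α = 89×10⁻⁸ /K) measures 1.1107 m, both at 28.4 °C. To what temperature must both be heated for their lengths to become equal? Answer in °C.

Equal length when α₁L₁ΔT − α₂L₂ΔT = L₂ − L₁ = 8.00×10⁻⁴ m
α₁L₁ = 5.10554×10⁻⁶, α₂L₂ = 9.88523×10⁻⁷ → Δ(αL) = 4.117017×10⁻⁶ m/K
ΔT = 8.00×10⁻⁴ / 4.117017×10⁻⁶ = 194.315 K, so T = 28.4 + 194.315 = 222.715 °C

T = 222.7 °C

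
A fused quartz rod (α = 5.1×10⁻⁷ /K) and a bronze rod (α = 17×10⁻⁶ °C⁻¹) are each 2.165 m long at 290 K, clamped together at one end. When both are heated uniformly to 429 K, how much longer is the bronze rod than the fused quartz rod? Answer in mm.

4.96 mm

ΔT = 139 K
fused quartz: ΔL = 5.1×10⁻⁷ × 2.165 m × 139 = 1.5348×10⁻⁴ m = 0.15348 mm
bronze: ΔL = 17×10⁻⁶ × 2.165 m × 139 = 5.1159×10⁻³ m = 5.1159 mm
difference = 5.1159 − 0.15348 = 4.96242 mm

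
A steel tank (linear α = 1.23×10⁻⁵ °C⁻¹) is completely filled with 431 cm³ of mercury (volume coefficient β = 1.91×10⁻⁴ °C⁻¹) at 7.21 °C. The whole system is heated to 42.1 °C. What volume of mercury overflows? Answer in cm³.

2.32 cm³

The tank also expands: β_container ≈ 3α = 3.69×10⁻⁵ /K
Net overflow = V₀(β_liq − 3α_cont)ΔT
β − 3α = 1.91×10⁻⁴ − 3.69×10⁻⁵ = 1.541×10⁻⁴ /K; ΔT = 34.89 K
ΔV = 431 × 1.541×10⁻⁴ × 34.89 = 2.32 cm³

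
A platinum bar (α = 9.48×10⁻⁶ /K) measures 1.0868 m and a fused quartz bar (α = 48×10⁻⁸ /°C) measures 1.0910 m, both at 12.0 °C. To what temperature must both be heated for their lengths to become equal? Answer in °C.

T = 441.5 °C

L₁(1 + α₁ΔT) = L₂(1 + α₂ΔT) ⇒ ΔT = (L₂ − L₁)/(α₁L₁ − α₂L₂)
L₂ − L₁ = 1.0910 − 1.0868 = 4.20×10⁻³ m
α₁L₁ − α₂L₂ = 9.48×10⁻⁶×1.0868 − 48×10⁻⁸×1.0910 = 9.779184×10⁻⁶ m/K
ΔT = 4.20×10⁻³ / 9.779184×10⁻⁶ = 429.484 K
T = 12.0 + 429.484 = 441.484 °C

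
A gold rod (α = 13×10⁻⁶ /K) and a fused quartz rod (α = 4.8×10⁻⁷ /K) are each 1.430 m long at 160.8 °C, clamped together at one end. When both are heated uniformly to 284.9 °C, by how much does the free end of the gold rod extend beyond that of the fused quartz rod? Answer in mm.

2.22 mm

ΔT = 124.1 K
gold: ΔL = 13×10⁻⁶ × 1.430 m × 124.1 = 2.3070×10⁻³ m = 2.3070 mm
fused quartz: ΔL = 4.8×10⁻⁷ × 1.430 m × 124.1 = 8.5182×10⁻⁵ m = 0.085182 mm
difference = 2.3070 − 0.085182 = 2.221818 mm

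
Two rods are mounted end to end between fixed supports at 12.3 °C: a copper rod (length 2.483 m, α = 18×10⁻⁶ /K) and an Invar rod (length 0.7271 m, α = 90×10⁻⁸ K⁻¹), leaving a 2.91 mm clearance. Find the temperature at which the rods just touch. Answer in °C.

T = 76.5 °C

α₁L₁ = 4.4694×10⁻⁵ m/K, α₂L₂ = 6.5439×10⁻⁷ m/K → total 4.534839×10⁻⁵ m/K
ΔT = g/(α₁L₁+α₂L₂) = 2.91×10⁻³ / 4.534839×10⁻⁵ = 64.170 K
T = 12.3 + 64.170 = 76.470 °C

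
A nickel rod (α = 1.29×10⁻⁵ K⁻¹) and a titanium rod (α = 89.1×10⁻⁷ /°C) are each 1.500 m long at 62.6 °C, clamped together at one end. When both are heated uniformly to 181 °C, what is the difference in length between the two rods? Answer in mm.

ΔT = 118.4 K
nickel: ΔL = 1.29×10⁻⁵ × 1.500 m × 118.4 = 2.2910×10⁻³ m = 2.2910 mm
titanium: ΔL = 89.1×10⁻⁷ × 1.500 m × 118.4 = 1.5824×10⁻³ m = 1.5824 mm
difference = 2.2910 − 1.5824 = 0.7086 mm

0.709 mm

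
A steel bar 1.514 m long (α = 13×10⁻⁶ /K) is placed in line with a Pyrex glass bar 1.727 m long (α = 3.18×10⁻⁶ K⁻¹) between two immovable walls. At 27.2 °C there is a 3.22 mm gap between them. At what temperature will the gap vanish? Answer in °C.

T = 155 °C

α₁L₁ = 1.9682×10⁻⁵ m/K, α₂L₂ = 5.49186×10⁻⁶ m/K → total 2.517386×10⁻⁵ m/K
ΔT = g/(α₁L₁+α₂L₂) = 3.22×10⁻³ / 2.517386×10⁻⁵ = 127.91 K
T = 27.2 + 127.91 = 155.11 °C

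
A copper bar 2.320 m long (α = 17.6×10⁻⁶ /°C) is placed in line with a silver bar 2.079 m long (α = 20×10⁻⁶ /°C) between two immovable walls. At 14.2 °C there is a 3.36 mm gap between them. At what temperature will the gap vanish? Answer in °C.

α₁L₁ = 4.0832×10⁻⁵ m/K, α₂L₂ = 4.158×10⁻⁵ m/K → total 8.2412×10⁻⁵ m/K
ΔT = g/(α₁L₁+α₂L₂) = 3.36×10⁻³ / 8.2412×10⁻⁵ = 40.771 K
T = 14.2 + 40.771 = 54.971 °C

T = 55.0 °C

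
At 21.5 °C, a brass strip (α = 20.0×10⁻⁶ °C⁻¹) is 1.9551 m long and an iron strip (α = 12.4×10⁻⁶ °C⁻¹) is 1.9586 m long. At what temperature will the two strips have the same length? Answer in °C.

Equal length when α₁L₁ΔT − α₂L₂ΔT = L₂ − L₁ = 3.50×10⁻³ m
α₁L₁ = 3.9102×10⁻⁵, α₂L₂ = 2.428664×10⁻⁵ → Δ(αL) = 1.481536×10⁻⁵ m/K
ΔT = 3.50×10⁻³ / 1.481536×10⁻⁵ = 236.241 K, so T = 21.5 + 236.241 = 257.741 °C

T = 257.7 °C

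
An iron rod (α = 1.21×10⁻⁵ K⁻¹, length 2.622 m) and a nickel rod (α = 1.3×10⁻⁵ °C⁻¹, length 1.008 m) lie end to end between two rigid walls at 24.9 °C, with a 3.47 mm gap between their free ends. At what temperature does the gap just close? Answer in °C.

Gap closes when ΔL₁ + ΔL₂ = 3.47 mm = 3.47×10⁻³ m
(α₁L₁ + α₂L₂)ΔT = g
α₁L₁ + α₂L₂ = 1.21×10⁻⁵×2.622 + 1.3×10⁻⁵×1.008 = 4.48302×10⁻⁵ m/K
ΔT = 3.47×10⁻³ / 4.48302×10⁻⁵ = 77.40 K
T = 24.9 + 77.40 = 102.30 °C

T = 102 °C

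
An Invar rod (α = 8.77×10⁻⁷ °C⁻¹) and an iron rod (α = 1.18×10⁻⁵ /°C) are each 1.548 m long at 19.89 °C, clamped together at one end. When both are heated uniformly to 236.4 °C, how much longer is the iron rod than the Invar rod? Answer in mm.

ΔT = 216.51 K
Invar: ΔL = 8.77×10⁻⁷ × 1.548 m × 216.51 = 2.9393×10⁻⁴ m = 0.29393 mm
iron: ΔL = 1.18×10⁻⁵ × 1.548 m × 216.51 = 3.9549×10⁻³ m = 3.9549 mm
difference = 3.9549 − 0.29393 = 3.66097 mm

3.66 mm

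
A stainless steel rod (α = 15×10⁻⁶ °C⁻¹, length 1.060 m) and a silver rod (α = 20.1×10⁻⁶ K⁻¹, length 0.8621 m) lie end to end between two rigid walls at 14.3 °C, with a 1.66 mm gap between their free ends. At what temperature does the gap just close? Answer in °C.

α₁L₁ = 1.590×10⁻⁵ m/K, α₂L₂ = 1.732821×10⁻⁵ m/K → total 3.322821×10⁻⁵ m/K
ΔT = g/(α₁L₁+α₂L₂) = 1.66×10⁻³ / 3.322821×10⁻⁵ = 49.958 K
T = 14.3 + 49.958 = 64.258 °C

T = 64.3 °C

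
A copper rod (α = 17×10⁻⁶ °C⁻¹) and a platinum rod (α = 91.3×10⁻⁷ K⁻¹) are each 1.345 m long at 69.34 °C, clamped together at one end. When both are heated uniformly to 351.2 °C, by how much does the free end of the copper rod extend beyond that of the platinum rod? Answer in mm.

2.98 mm

ΔT = 281.86 K
copper: ΔL = 17×10⁻⁶ × 1.345 m × 281.86 = 6.4447×10⁻³ m = 6.4447 mm
platinum: ΔL = 91.3×10⁻⁷ × 1.345 m × 281.86 = 3.4612×10⁻³ m = 3.4612 mm
difference = 6.4447 − 3.4612 = 2.9835 mm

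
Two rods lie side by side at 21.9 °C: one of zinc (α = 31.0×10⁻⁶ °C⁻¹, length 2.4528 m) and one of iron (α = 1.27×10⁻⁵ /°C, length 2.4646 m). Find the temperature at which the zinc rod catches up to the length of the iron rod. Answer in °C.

L₁(1 + α₁ΔT) = L₂(1 + α₂ΔT) ⇒ ΔT = (L₂ − L₁)/(α₁L₁ − α₂L₂)
L₂ − L₁ = 2.4646 − 2.4528 = 1.18×10⁻² m
α₁L₁ − α₂L₂ = 31.0×10⁻⁶×2.4528 − 1.27×10⁻⁵×2.4646 = 4.473638×10⁻⁵ m/K
ΔT = 1.18×10⁻² / 4.473638×10⁻⁵ = 263.767 K
T = 21.9 + 263.767 = 285.667 °C

T = 285.7 °C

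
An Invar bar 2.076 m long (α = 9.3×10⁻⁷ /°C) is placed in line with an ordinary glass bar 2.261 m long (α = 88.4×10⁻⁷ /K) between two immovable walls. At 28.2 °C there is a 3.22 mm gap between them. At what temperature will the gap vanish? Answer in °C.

T = 175 °C

α₁L₁ = 1.93068×10⁻⁶ m/K, α₂L₂ = 1.998724×10⁻⁵ m/K → total 2.191792×10⁻⁵ m/K
ΔT = g/(α₁L₁+α₂L₂) = 3.22×10⁻³ / 2.191792×10⁻⁵ = 146.91 K
T = 28.2 + 146.91 = 175.11 °C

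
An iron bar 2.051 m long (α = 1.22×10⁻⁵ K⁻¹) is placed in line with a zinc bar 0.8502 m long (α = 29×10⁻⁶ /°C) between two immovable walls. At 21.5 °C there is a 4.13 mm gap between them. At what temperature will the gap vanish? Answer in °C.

Gap closes when ΔL₁ + ΔL₂ = 4.13 mm = 4.13×10⁻³ m
(α₁L₁ + α₂L₂)ΔT = g
α₁L₁ + α₂L₂ = 1.22×10⁻⁵×2.051 + 29×10⁻⁶×0.8502 = 4.9678×10⁻⁵ m/K
ΔT = 4.13×10⁻³ / 4.9678×10⁻⁵ = 83.14 K
T = 21.5 + 83.14 = 104.64 °C

T = 105 °C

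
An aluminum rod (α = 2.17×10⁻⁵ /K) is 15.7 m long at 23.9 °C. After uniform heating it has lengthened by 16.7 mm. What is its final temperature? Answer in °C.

T = 72.9 °C

ΔL = αL₀ΔT ⇒ ΔT = ΔL / (αL₀)
ΔT = 16.7×10⁻³ m / (2.17×10⁻⁵ × 15.7 m) = 49.018 K
T = 23.9 + 49.018 = 72.918 °C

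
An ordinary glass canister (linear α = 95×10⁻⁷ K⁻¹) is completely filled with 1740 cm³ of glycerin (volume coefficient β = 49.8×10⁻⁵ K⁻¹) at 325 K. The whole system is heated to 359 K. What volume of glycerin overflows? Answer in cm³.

The canister also expands: β_container ≈ 3α = 2.85×10⁻⁵ /K
Net overflow = V₀(β_liq − 3α_cont)ΔT
β − 3α = 4.98×10⁻⁴ − 2.85×10⁻⁵ = 4.695×10⁻⁴ /K; ΔT = 34 K
ΔV = 1740 × 4.695×10⁻⁴ × 34 = 27.8 cm³

27.8 cm³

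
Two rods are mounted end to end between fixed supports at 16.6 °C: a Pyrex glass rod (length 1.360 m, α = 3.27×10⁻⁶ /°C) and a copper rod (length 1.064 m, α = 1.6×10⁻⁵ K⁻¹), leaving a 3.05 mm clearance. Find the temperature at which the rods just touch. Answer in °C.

Gap closes when ΔL₁ + ΔL₂ = 3.05 mm = 3.05×10⁻³ m
(α₁L₁ + α₂L₂)ΔT = g
α₁L₁ + α₂L₂ = 3.27×10⁻⁶×1.360 + 1.6×10⁻⁵×1.064 = 2.14712×10⁻⁵ m/K
ΔT = 3.05×10⁻³ / 2.14712×10⁻⁵ = 142.05 K
T = 16.6 + 142.05 = 158.65 °C

T = 159 °C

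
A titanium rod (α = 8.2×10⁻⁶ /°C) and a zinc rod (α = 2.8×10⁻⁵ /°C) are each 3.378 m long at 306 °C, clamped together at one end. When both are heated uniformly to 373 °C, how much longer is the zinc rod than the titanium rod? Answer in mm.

ΔT = 67 K
titanium: ΔL = 8.2×10⁻⁶ × 3.378 m × 67 = 1.8559×10⁻³ m = 1.8559 mm
zinc: ΔL = 2.8×10⁻⁵ × 3.378 m × 67 = 6.3371×10⁻³ m = 6.3371 mm
difference = 6.3371 − 1.8559 = 4.4812 mm

4.48 mm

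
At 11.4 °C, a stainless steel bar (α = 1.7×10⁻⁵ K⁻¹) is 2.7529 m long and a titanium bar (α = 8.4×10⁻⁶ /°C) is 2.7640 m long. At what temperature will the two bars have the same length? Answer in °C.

L₁(1 + α₁ΔT) = L₂(1 + α₂ΔT) ⇒ ΔT = (L₂ − L₁)/(α₁L₁ − α₂L₂)
L₂ − L₁ = 2.7640 − 2.7529 = 1.11×10⁻² m
α₁L₁ − α₂L₂ = 1.7×10⁻⁵×2.7529 − 8.4×10⁻⁶×2.7640 = 2.35817×10⁻⁵ m/K
ΔT = 1.11×10⁻² / 2.35817×10⁻⁵ = 470.704 K
T = 11.4 + 470.704 = 482.104 °C

T = 482.1 °C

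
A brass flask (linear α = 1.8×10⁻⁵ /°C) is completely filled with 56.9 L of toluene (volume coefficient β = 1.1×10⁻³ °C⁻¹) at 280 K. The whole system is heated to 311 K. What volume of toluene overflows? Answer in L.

1.85 L

The flask also expands: β_container ≈ 3α = 5.4×10⁻⁵ /K
Net overflow = V₀(β_liq − 3α_cont)ΔT
β − 3α = 1.10×10⁻³ − 5.4×10⁻⁵ = 1.046×10⁻³ /K; ΔT = 31 K
ΔV = 56.9 × 1.046×10⁻³ × 31 = 1.85 L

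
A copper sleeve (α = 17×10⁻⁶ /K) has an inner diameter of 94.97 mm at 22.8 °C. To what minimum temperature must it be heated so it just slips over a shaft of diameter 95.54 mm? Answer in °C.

Required Δd = 95.54 − 94.97 = 0.57 mm
Δd = αd₀ΔT ⇒ ΔT = Δd/(αd₀) = 0.57 / (17×10⁻⁶ × 94.97) = 353.05 K
T_min = 22.8 + 353.05 = 375.85 °C

T = 376 °C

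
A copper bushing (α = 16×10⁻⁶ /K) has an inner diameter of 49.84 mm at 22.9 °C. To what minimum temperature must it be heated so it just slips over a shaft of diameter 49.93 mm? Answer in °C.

T = 136 °C

Required Δd = 49.93 − 49.84 = 0.09 mm
Δd = αd₀ΔT ⇒ ΔT = Δd/(αd₀) = 0.09 / (16×10⁻⁶ × 49.84) = 112.86 K
T_min = 22.9 + 112.86 = 135.76 °C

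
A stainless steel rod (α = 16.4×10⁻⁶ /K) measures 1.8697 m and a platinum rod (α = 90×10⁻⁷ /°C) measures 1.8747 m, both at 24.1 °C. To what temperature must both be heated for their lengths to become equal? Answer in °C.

Equal length when α₁L₁ΔT − α₂L₂ΔT = L₂ − L₁ = 5.00×10⁻³ m
α₁L₁ = 3.066308×10⁻⁵, α₂L₂ = 1.68723×10⁻⁵ → Δ(αL) = 1.379078×10⁻⁵ m/K
ΔT = 5.00×10⁻³ / 1.379078×10⁻⁵ = 362.561 K, so T = 24.1 + 362.561 = 386.661 °C

T = 386.7 °C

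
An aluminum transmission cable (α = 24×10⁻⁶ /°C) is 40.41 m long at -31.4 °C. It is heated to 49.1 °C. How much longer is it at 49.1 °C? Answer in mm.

ΔL = 78.1 mm

|ΔT| = |49.1 − (-31.4)| = 80.5 K
ΔL = αL₀ΔT = (24×10⁻⁶)(40.41)(80.5) = 7.81×10⁻² m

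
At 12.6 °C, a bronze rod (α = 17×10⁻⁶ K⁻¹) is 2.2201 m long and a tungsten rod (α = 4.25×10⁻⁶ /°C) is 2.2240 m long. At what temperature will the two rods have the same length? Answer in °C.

L₁(1 + α₁ΔT) = L₂(1 + α₂ΔT) ⇒ ΔT = (L₂ − L₁)/(α₁L₁ − α₂L₂)
L₂ − L₁ = 2.2240 − 2.2201 = 3.90×10⁻³ m
α₁L₁ − α₂L₂ = 17×10⁻⁶×2.2201 − 4.25×10⁻⁶×2.2240 = 2.82897×10⁻⁵ m/K
ΔT = 3.90×10⁻³ / 2.82897×10⁻⁵ = 137.859 K
T = 12.6 + 137.859 = 150.459 °C

T = 150.5 °C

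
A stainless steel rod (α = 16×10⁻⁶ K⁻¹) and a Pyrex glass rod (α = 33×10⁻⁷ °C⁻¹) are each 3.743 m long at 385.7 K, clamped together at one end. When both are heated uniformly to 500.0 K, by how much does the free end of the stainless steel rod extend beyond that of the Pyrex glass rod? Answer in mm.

5.43 mm

ΔT = 114.3 K
stainless steel: ΔL = 16×10⁻⁶ × 3.743 m × 114.3 = 6.8452×10⁻³ m = 6.8452 mm
Pyrex glass: ΔL = 33×10⁻⁷ × 3.743 m × 114.3 = 1.4118×10⁻³ m = 1.4118 mm
difference = 6.8452 − 1.4118 = 5.4334 mm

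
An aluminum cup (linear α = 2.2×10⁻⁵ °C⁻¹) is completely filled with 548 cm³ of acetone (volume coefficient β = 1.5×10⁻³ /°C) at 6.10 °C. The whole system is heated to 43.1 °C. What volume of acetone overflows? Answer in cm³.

The cup also expands: β_container ≈ 3α = 6.6×10⁻⁵ /K
Net overflow = V₀(β_liq − 3α_cont)ΔT
β − 3α = 1.50×10⁻³ − 6.6×10⁻⁵ = 1.434×10⁻³ /K; ΔT = 37.00 K
ΔV = 548 × 1.434×10⁻³ × 37.00 = 29.1 cm³

29.1 cm³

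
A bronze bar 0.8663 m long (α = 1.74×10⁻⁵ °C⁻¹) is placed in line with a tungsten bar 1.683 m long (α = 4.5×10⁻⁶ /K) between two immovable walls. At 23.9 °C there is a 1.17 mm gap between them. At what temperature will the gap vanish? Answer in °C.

α₁L₁ = 1.507362×10⁻⁵ m/K, α₂L₂ = 7.5735×10⁻⁶ m/K → total 2.264712×10⁻⁵ m/K
ΔT = g/(α₁L₁+α₂L₂) = 1.17×10⁻³ / 2.264712×10⁻⁵ = 51.662 K
T = 23.9 + 51.662 = 75.562 °C

T = 75.6 °C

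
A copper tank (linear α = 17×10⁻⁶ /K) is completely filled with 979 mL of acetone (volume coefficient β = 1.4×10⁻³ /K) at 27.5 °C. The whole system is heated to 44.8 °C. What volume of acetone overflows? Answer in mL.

22.8 mL

The tank also expands: β_container ≈ 3α = 5.1×10⁻⁵ /K
Net overflow = V₀(β_liq − 3α_cont)ΔT
β − 3α = 1.40×10⁻³ − 5.1×10⁻⁵ = 1.349×10⁻³ /K; ΔT = 17.3 K
ΔV = 979 × 1.349×10⁻³ × 17.3 = 22.8 mL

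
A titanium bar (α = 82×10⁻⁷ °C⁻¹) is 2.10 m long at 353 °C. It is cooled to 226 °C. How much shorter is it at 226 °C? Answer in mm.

ΔL = 2.19 mm

|ΔT| = |226 − 353| = 127 K
ΔL = αL₀ΔT = (82×10⁻⁷)(2.10)(127) = 2.19×10⁻³ m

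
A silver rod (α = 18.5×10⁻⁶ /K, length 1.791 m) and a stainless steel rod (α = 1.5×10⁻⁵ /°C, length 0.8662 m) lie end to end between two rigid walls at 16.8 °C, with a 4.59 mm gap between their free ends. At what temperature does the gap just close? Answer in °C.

α₁L₁ = 3.31335×10⁻⁵ m/K, α₂L₂ = 1.2993×10⁻⁵ m/K → total 4.61265×10⁻⁵ m/K
ΔT = g/(α₁L₁+α₂L₂) = 4.59×10⁻³ / 4.61265×10⁻⁵ = 99.51 K
T = 16.8 + 99.51 = 116.31 °C

T = 116 °C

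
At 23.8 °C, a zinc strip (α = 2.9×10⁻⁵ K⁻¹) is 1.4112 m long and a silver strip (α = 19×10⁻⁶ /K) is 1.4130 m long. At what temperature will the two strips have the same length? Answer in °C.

T = 151.7 °C

Equal length when α₁L₁ΔT − α₂L₂ΔT = L₂ − L₁ = 1.80×10⁻³ m
α₁L₁ = 4.09248×10⁻⁵, α₂L₂ = 2.6847×10⁻⁵ → Δ(αL) = 1.40778×10⁻⁵ m/K
ΔT = 1.80×10⁻³ / 1.40778×10⁻⁵ = 127.861 K, so T = 23.8 + 127.861 = 151.661 °C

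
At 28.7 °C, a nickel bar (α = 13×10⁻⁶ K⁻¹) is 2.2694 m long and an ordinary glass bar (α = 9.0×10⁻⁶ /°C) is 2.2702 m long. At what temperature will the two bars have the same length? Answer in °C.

L₁(1 + α₁ΔT) = L₂(1 + α₂ΔT) ⇒ ΔT = (L₂ − L₁)/(α₁L₁ − α₂L₂)
L₂ − L₁ = 2.2702 − 2.2694 = 8.00×10⁻⁴ m
α₁L₁ − α₂L₂ = 13×10⁻⁶×2.2694 − 9.0×10⁻⁶×2.2702 = 9.0704×10⁻⁶ m/K
ΔT = 8.00×10⁻⁴ / 9.0704×10⁻⁶ = 88.199 K
T = 28.7 + 88.199 = 116.899 °C

T = 116.9 °C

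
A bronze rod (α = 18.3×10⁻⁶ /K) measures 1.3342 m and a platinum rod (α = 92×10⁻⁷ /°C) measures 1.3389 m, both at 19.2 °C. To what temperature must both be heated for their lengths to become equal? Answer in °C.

T = 407.7 °C

L₁(1 + α₁ΔT) = L₂(1 + α₂ΔT) ⇒ ΔT = (L₂ − L₁)/(α₁L₁ − α₂L₂)
L₂ − L₁ = 1.3389 − 1.3342 = 4.70×10⁻³ m
α₁L₁ − α₂L₂ = 18.3×10⁻⁶×1.3342 − 92×10⁻⁷×1.3389 = 1.209798×10⁻⁵ m/K
ΔT = 4.70×10⁻³ / 1.209798×10⁻⁵ = 388.495 K
T = 19.2 + 388.495 = 407.695 °C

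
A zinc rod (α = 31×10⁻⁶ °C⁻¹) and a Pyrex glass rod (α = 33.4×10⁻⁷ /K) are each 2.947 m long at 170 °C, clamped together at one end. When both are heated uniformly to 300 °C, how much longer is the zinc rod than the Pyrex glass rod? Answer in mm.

10.6 mm

ΔT = 130 K
zinc: ΔL = 31×10⁻⁶ × 2.947 m × 130 = 1.1876×10⁻² m = 11.876 mm
Pyrex glass: ΔL = 33.4×10⁻⁷ × 2.947 m × 130 = 1.2796×10⁻³ m = 1.2796 mm
difference = 11.876 − 1.2796 = 10.5964 mm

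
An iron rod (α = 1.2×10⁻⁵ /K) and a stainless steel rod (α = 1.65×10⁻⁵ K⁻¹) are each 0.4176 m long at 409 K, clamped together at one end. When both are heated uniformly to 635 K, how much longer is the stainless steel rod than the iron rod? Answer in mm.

0.425 mm

ΔT = 226 K
iron: ΔL = 1.2×10⁻⁵ × 0.4176 m × 226 = 1.1325×10⁻³ m = 1.1325 mm
stainless steel: ΔL = 1.65×10⁻⁵ × 0.4176 m × 226 = 1.5572×10⁻³ m = 1.5572 mm
difference = 1.5572 − 1.1325 = 0.4247 mm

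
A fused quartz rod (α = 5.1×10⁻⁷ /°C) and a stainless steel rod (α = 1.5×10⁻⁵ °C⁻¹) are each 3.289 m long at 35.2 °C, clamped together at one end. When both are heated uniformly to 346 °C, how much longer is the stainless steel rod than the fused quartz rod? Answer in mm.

ΔT = 310.8 K
fused quartz: ΔL = 5.1×10⁻⁷ × 3.289 m × 310.8 = 5.2133×10⁻⁴ m = 0.52133 mm
stainless steel: ΔL = 1.5×10⁻⁵ × 3.289 m × 310.8 = 1.5333×10⁻² m = 15.333 mm
difference = 15.333 − 0.52133 = 14.81167 mm

14.8 mm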